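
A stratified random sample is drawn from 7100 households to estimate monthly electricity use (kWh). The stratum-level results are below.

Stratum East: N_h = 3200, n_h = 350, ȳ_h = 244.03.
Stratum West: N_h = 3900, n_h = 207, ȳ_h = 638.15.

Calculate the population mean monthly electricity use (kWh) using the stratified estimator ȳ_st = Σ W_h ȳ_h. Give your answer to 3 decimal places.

ȳ_st ≈ 460.518

N = Σ N_h = 7100. Stratum weights W_h = N_h/N.
ȳ_st = (3200·244.03 + 3900·638.15) / 7100 = 460.51845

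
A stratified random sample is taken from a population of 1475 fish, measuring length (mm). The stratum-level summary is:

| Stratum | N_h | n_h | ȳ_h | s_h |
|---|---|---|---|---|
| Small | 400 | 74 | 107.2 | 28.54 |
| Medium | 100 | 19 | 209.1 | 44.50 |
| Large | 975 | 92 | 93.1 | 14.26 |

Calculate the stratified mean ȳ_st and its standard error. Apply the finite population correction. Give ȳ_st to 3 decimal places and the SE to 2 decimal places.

ȳ_st ≈ 104.788, SE ≈ 1.39

ȳ_st = Σ W_h ȳ_h = (400·107.2 + 100·209.1 + 975·93.1)/1475 = 104.78814
V̂(ȳ_st) = Σ W_h² (1 − n_h/N_h) s_h²/n_h, with W_h = N_h/N and N = 1475:
  stratum Small: (400/1475)²·(1 − 74/400)·28.54²/74 = 0.659735
  stratum Medium: (100/1475)²·(1 − 19/100)·44.50²/19 = 0.388032
  stratum Large: (975/1475)²·(1 − 92/975)·14.26²/92 = 0.874646
V̂(ȳ_st) = 1.92241
SE(ȳ_st) = √1.92241 = 1.38651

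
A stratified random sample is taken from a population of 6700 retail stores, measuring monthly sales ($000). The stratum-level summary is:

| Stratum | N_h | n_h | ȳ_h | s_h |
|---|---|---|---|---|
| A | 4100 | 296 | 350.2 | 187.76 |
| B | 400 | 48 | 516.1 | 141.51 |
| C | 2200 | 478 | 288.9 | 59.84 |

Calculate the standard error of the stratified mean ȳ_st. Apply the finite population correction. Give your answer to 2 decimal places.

SE(ȳ_st) ≈ 6.58

V̂(ȳ_st) = Σ W_h² (1 − n_h/N_h) s_h²/n_h, with W_h = N_h/N and N = 6700:
  stratum A: (4100/6700)²·(1 − 296/4100)·187.76²/296 = 41.3799
  stratum B: (400/6700)²·(1 − 48/400)·141.51²/48 = 1.30854
  stratum C: (2200/6700)²·(1 − 478/2200)·59.84²/478 = 0.63221
V̂(ȳ_st) = 43.3206
SE(ȳ_st) = √43.3206 = 6.58184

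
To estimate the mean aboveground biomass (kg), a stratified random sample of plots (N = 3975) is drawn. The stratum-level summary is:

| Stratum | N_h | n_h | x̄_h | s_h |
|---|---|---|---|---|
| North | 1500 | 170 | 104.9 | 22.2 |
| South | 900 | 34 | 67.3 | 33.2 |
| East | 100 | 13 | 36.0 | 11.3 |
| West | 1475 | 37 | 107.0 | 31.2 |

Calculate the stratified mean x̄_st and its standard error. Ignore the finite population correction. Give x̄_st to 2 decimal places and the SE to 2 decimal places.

x̄_st ≈ 95.43, SE ≈ 2.39

x̄_st = Σ W_h x̄_h = (1500·104.9 + 900·67.3 + 100·36.0 + 1475·107.0)/3975 = 95.43270
V̂(x̄_st) = Σ W_h² s_h²/n_h, with W_h = N_h/N and N = 3975:
  stratum North: (1500/3975)²·22.2²/170 = 0.412824
  stratum South: (900/3975)²·33.2²/34 = 1.66191
  stratum East: (100/3975)²·11.3²/13 = 0.0062164
  stratum West: (1475/3975)²·31.2²/37 = 3.62257
V̂(x̄_st) = 5.70353
SE(x̄_st) = √5.70353 = 2.38821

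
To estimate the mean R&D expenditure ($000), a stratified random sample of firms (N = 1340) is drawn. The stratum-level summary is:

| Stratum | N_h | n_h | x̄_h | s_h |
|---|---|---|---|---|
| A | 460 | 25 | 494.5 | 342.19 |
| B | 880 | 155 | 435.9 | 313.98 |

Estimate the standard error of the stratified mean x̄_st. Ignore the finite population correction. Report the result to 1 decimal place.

V̂(x̄_st) = Σ W_h² s_h²/n_h, with W_h = N_h/N and N = 1340:
  stratum A: (460/1340)²·342.19²/25 = 551.951
  stratum B: (880/1340)²·313.98²/155 = 274.301
V̂(x̄_st) = 826.253
SE(x̄_st) = √826.253 = 28.7446

SE(x̄_st) ≈ 28.7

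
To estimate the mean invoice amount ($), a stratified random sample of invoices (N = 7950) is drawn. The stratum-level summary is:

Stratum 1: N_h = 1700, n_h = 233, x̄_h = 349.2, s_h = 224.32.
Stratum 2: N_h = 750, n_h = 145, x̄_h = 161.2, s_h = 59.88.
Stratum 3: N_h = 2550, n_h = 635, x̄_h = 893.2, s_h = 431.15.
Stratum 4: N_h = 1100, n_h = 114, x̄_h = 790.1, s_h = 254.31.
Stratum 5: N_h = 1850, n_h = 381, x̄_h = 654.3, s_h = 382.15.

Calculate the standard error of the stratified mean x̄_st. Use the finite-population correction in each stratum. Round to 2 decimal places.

V̂(x̄_st) = Σ W_h² (1 − n_h/N_h) s_h²/n_h, with W_h = N_h/N and N = 7950:
  stratum 1: (1700/7950)²·(1 − 233/1700)·224.32²/233 = 8.52167
  stratum 2: (750/7950)²·(1 − 145/750)·59.88²/145 = 0.177533
  stratum 3: (2550/7950)²·(1 − 635/2550)·431.15²/635 = 22.6182
  stratum 4: (1100/7950)²·(1 − 114/1100)·254.31²/114 = 9.73548
  stratum 5: (1850/7950)²·(1 − 381/1850)·382.15²/381 = 16.4817
V̂(x̄_st) = 57.5346
SE(x̄_st) = √57.5346 = 7.58515

SE(x̄_st) ≈ 7.59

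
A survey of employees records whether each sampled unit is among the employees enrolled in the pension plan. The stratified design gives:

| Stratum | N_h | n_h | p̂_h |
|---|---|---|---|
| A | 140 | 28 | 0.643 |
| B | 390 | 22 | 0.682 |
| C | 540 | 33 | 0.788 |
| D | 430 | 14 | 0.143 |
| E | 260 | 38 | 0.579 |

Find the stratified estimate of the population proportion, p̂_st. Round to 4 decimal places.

N = 1760; stratum weights W_h = N_h/N.
p̂_st = Σ W_h p̂_h = (140·0.643 + 390·0.682 + 540·0.788 + 430·0.143 + 260·0.579)/1760 = 0.56452

p̂_st ≈ 0.5645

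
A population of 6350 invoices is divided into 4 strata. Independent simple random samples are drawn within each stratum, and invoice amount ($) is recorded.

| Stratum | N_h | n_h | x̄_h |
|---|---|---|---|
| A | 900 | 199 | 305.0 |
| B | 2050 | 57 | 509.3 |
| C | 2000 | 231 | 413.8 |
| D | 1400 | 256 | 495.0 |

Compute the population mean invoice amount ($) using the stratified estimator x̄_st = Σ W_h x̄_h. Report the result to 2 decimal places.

N = Σ N_h = 6350. Stratum weights W_h = N_h/N.
x̄_st = (900·305.0 + 2050·509.3 + 2000·413.8 + 1400·495.0) / 6350 = 447.1126

x̄_st ≈ 447.11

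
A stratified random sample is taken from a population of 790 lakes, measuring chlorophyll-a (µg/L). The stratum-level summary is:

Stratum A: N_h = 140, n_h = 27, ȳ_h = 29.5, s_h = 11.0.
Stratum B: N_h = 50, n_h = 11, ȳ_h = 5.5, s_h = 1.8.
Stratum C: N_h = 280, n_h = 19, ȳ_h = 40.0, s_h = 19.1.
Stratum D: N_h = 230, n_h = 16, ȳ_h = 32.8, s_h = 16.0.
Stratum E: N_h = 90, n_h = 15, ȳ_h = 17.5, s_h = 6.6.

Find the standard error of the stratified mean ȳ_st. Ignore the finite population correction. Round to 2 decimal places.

V̂(ȳ_st) = Σ W_h² s_h²/n_h, with W_h = N_h/N and N = 790:
  stratum A: (140/790)²·11.0²/27 = 0.140742
  stratum B: (50/790)²·1.8²/11 = 0.00117988
  stratum C: (280/790)²·19.1²/19 = 2.41199
  stratum D: (230/790)²·16.0²/16 = 1.35619
  stratum E: (90/790)²·6.6²/15 = 0.0376901
V̂(ȳ_st) = 3.94779
SE(ȳ_st) = √3.94779 = 1.98691

SE(ȳ_st) ≈ 1.99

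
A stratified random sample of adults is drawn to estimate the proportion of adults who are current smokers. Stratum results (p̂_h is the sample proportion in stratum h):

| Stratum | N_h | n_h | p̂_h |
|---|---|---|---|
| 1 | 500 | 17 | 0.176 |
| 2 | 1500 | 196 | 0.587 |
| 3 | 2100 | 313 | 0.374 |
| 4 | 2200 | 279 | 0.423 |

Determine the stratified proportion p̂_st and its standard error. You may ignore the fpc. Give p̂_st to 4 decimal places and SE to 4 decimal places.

N = 6300; stratum weights W_h = N_h/N.
p̂_st = Σ W_h p̂_h = (500·0.176 + 1500·0.587 + 2100·0.374 + 2200·0.423)/6300 = 0.42611
V̂(p̂_st) = Σ W_h² p̂_h(1−p̂_h)/(n_h−1):
  stratum 1: (500/6300)²·0.176·0.824/16 = 5.70925e-05
  stratum 2: (1500/6300)²·0.587·0.413/195 = 7.04782e-05
  stratum 3: (2100/6300)²·0.374·0.626/312 = 8.33775e-05
  stratum 4: (2200/6300)²·0.423·0.577/278 = 0.000107062
V̂(p̂_st) = 0.00031801; SE = √V̂ = 0.0178328

p̂_st ≈ 0.4261, SE ≈ 0.0178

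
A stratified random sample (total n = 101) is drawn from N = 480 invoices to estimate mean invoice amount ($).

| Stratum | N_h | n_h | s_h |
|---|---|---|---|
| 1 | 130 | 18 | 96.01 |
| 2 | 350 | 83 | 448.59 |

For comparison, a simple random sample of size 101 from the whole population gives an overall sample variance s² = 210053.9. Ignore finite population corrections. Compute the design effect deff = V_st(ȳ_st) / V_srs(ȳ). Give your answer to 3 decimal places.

deff ≈ 0.638

V̂(ȳ_st) = Σ W_h² s_h²/n_h, with W_h = N_h/N and N = 480:
  stratum 1: (130/480)²·96.01²/18 = 37.5634
  stratum 2: (350/480)²·448.59²/83 = 1289.06
V_st = 1326.63
V_srs = s²/n = 210053.9/101 = 2079.74
deff = V_st / V_srs = 1326.63/2079.74 = 0.6379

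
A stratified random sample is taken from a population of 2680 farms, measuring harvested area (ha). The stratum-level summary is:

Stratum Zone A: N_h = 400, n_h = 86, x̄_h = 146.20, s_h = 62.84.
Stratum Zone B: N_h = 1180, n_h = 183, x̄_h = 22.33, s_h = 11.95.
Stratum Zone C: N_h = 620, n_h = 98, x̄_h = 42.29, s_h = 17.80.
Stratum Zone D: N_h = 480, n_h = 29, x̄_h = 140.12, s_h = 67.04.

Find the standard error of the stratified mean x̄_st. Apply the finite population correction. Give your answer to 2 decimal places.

V̂(x̄_st) = Σ W_h² (1 − n_h/N_h) s_h²/n_h, with W_h = N_h/N and N = 2680:
  stratum Zone A: (400/2680)²·(1 − 86/400)·62.84²/86 = 0.80296
  stratum Zone B: (1180/2680)²·(1 − 183/1180)·11.95²/183 = 0.127818
  stratum Zone C: (620/2680)²·(1 − 98/620)·17.80²/98 = 0.145682
  stratum Zone D: (480/2680)²·(1 − 29/480)·67.04²/29 = 4.67109
V̂(x̄_st) = 5.74755
SE(x̄_st) = √5.74755 = 2.3974

SE(x̄_st) ≈ 2.40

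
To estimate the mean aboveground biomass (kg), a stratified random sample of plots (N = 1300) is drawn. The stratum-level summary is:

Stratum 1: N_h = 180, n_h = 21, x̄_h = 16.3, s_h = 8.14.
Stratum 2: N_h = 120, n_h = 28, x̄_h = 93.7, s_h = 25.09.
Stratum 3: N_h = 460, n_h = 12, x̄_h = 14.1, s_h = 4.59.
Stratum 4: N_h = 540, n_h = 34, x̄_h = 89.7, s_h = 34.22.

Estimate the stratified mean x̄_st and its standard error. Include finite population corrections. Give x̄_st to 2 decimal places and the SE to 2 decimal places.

x̄_st ≈ 53.16, SE ≈ 2.45

x̄_st = Σ W_h x̄_h = (180·16.3 + 120·93.7 + 460·14.1 + 540·89.7)/1300 = 53.15538
V̂(x̄_st) = Σ W_h² (1 − n_h/N_h) s_h²/n_h, with W_h = N_h/N and N = 1300:
  stratum 1: (180/1300)²·(1 − 21/180)·8.14²/21 = 0.0534334
  stratum 2: (120/1300)²·(1 − 28/120)·25.09²/28 = 0.146867
  stratum 3: (460/1300)²·(1 − 12/460)·4.59²/12 = 0.214088
  stratum 4: (540/1300)²·(1 − 34/540)·34.22²/34 = 5.56851
V̂(x̄_st) = 5.98289
SE(x̄_st) = √5.98289 = 2.446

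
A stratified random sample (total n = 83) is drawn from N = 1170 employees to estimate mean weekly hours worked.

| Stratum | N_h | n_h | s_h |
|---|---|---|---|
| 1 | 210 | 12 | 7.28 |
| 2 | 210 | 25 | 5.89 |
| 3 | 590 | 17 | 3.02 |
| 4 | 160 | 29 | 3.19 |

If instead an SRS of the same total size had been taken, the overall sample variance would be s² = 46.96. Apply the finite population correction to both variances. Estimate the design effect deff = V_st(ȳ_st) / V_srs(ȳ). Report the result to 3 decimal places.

deff ≈ 0.592

V̂(ȳ_st) = Σ W_h² (1 − n_h/N_h) s_h²/n_h, with W_h = N_h/N and N = 1170:
  stratum 1: (210/1170)²·(1 − 12/210)·7.28²/12 = 0.134151
  stratum 2: (210/1170)²·(1 − 25/210)·5.89²/25 = 0.0393831
  stratum 3: (590/1170)²·(1 − 17/590)·3.02²/17 = 0.132495
  stratum 4: (160/1170)²·(1 − 29/160)·3.19²/29 = 0.00537283
V_st = 0.311402
V_srs = (1 − 83/1170)·46.96/83 = 0.525646
deff = V_st / V_srs = 0.311402/0.525646 = 0.5924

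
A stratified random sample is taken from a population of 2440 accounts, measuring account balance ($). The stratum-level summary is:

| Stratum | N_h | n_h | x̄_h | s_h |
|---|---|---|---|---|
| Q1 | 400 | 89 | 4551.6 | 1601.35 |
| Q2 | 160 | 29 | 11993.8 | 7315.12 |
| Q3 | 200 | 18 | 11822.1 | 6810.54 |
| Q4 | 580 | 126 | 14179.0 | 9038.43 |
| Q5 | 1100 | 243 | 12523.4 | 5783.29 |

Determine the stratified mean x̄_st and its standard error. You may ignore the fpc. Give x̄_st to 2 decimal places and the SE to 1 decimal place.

x̄_st ≈ 11517.88, SE ≈ 301.0

x̄_st = Σ W_h x̄_h = (400·4551.6 + 160·11993.8 + 200·11822.1 + 580·14179.0 + 1100·12523.4)/2440 = 11517.88033
V̂(x̄_st) = Σ W_h² s_h²/n_h, with W_h = N_h/N and N = 2440:
  stratum Q1: (400/2440)²·1601.35²/89 = 774.324
  stratum Q2: (160/2440)²·7315.12²/29 = 7934.24
  stratum Q3: (200/2440)²·6810.54²/18 = 17312.9
  stratum Q4: (580/2440)²·9038.43²/126 = 36634.6
  stratum Q5: (1100/2440)²·5783.29²/243 = 27973.7
V̂(x̄_st) = 90629.8
SE(x̄_st) = √90629.8 = 301.048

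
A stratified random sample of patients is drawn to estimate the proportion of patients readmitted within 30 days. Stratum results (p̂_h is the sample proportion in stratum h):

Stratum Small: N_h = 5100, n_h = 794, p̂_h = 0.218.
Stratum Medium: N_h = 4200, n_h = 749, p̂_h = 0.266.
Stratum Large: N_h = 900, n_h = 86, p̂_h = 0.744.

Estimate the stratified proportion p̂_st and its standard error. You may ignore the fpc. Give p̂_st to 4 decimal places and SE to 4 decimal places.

p̂_st ≈ 0.2842, SE ≈ 0.0107

N = 10200; stratum weights W_h = N_h/N.
p̂_st = Σ W_h p̂_h = (5100·0.218 + 4200·0.266 + 900·0.744)/10200 = 0.28418
V̂(p̂_st) = Σ W_h² p̂_h(1−p̂_h)/(n_h−1):
  stratum Small: (5100/10200)²·0.218·0.782/793 = 5.3744e-05
  stratum Medium: (4200/10200)²·0.266·0.734/748 = 4.42562e-05
  stratum Large: (900/10200)²·0.744·0.256/85 = 1.74453e-05
V̂(p̂_st) = 0.000115446; SE = √V̂ = 0.0107446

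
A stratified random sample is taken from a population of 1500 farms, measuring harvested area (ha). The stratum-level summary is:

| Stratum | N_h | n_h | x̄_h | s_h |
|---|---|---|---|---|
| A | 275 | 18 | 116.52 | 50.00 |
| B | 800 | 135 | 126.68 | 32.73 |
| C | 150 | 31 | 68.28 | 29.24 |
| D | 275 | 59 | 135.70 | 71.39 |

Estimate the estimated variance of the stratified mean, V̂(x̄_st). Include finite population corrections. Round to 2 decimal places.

V̂(x̄_st) = Σ W_h² (1 − n_h/N_h) s_h²/n_h, with W_h = N_h/N and N = 1500:
  stratum A: (275/1500)²·(1 − 18/275)·50.00²/18 = 4.36265
  stratum B: (800/1500)²·(1 − 135/800)·32.73²/135 = 1.87624
  stratum C: (150/1500)²·(1 − 31/150)·29.24²/31 = 0.218801
  stratum D: (275/1500)²·(1 − 59/275)·71.39²/59 = 2.28048
V̂(x̄_st) = 8.73817

V̂(x̄_st) ≈ 8.74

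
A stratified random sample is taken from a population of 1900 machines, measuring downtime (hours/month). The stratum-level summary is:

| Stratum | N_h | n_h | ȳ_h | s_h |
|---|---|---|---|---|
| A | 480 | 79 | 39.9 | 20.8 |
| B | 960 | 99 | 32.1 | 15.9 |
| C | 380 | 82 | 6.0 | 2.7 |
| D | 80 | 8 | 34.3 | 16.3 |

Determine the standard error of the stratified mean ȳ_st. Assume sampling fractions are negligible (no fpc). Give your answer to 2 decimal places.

V̂(ȳ_st) = Σ W_h² s_h²/n_h, with W_h = N_h/N and N = 1900:
  stratum A: (480/1900)²·20.8²/79 = 0.349522
  stratum B: (960/1900)²·15.9²/99 = 0.65192
  stratum C: (380/1900)²·2.7²/82 = 0.0035561
  stratum D: (80/1900)²·16.3²/8 = 0.0588787
V̂(ȳ_st) = 1.06388
SE(ȳ_st) = √1.06388 = 1.03144

SE(ȳ_st) ≈ 1.03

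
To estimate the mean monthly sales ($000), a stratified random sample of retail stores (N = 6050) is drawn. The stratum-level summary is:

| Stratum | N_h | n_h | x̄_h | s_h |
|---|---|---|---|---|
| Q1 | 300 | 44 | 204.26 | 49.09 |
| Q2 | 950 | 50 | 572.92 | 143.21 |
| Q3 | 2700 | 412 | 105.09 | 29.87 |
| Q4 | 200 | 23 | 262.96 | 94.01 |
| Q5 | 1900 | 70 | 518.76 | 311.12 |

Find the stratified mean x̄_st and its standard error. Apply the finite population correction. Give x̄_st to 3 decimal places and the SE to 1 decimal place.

x̄_st ≈ 318.600, SE ≈ 11.9

x̄_st = Σ W_h x̄_h = (300·204.26 + 950·572.92 + 2700·105.09 + 200·262.96 + 1900·518.76)/6050 = 318.60017
V̂(x̄_st) = Σ W_h² (1 − n_h/N_h) s_h²/n_h, with W_h = N_h/N and N = 6050:
  stratum Q1: (300/6050)²·(1 − 44/300)·49.09²/44 = 0.114917
  stratum Q2: (950/6050)²·(1 − 50/950)·143.21²/50 = 9.58147
  stratum Q3: (2700/6050)²·(1 − 412/2700)·29.87²/412 = 0.365496
  stratum Q4: (200/6050)²·(1 − 23/200)·94.01²/23 = 0.371632
  stratum Q5: (1900/6050)²·(1 − 70/1900)·311.12²/70 = 131.357
V̂(x̄_st) = 141.79
SE(x̄_st) = √141.79 = 11.9076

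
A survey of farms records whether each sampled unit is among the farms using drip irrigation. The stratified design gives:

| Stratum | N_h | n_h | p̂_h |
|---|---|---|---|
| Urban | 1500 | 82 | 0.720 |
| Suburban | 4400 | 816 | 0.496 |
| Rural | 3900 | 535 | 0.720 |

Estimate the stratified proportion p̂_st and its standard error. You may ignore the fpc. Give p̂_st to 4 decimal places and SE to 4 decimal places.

p̂_st ≈ 0.6194, SE ≈ 0.0134

N = 9800; stratum weights W_h = N_h/N.
p̂_st = Σ W_h p̂_h = (1500·0.720 + 4400·0.496 + 3900·0.720)/9800 = 0.61943
V̂(p̂_st) = Σ W_h² p̂_h(1−p̂_h)/(n_h−1):
  stratum Urban: (1500/9800)²·0.720·0.280/81 = 5.8309e-05
  stratum Suburban: (4400/9800)²·0.496·0.504/815 = 6.18312e-05
  stratum Rural: (3900/9800)²·0.720·0.280/534 = 5.97897e-05
V̂(p̂_st) = 0.00017993; SE = √V̂ = 0.0134138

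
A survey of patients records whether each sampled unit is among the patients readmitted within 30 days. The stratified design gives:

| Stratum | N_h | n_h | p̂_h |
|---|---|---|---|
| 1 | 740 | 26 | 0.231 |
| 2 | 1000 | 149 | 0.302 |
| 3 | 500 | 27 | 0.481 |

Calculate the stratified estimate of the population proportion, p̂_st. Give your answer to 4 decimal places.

N = 2240; stratum weights W_h = N_h/N.
p̂_st = Σ W_h p̂_h = (740·0.231 + 1000·0.302 + 500·0.481)/2240 = 0.31850

p̂_st ≈ 0.3185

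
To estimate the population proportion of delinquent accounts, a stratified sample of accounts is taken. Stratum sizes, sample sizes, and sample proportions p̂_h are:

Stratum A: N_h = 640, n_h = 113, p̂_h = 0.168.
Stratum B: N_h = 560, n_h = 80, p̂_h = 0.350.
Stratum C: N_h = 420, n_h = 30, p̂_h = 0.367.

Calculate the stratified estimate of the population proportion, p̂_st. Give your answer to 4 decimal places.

N = 1620; stratum weights W_h = N_h/N.
p̂_st = Σ W_h p̂_h = (640·0.168 + 560·0.350 + 420·0.367)/1620 = 0.28251

p̂_st ≈ 0.2825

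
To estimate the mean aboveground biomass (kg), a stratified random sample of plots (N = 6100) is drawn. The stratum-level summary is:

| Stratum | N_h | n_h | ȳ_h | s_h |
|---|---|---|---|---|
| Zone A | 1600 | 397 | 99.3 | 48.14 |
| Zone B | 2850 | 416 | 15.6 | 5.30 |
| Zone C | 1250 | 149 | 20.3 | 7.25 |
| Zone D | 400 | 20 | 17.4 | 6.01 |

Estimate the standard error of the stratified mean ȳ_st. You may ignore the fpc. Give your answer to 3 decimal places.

V̂(ȳ_st) = Σ W_h² s_h²/n_h, with W_h = N_h/N and N = 6100:
  stratum Zone A: (1600/6100)²·48.14²/397 = 0.401608
  stratum Zone B: (2850/6100)²·5.30²/416 = 0.0147397
  stratum Zone C: (1250/6100)²·7.25²/149 = 0.0148132
  stratum Zone D: (400/6100)²·6.01²/20 = 0.00776568
V̂(ȳ_st) = 0.438926
SE(ȳ_st) = √0.438926 = 0.662515

SE(ȳ_st) ≈ 0.663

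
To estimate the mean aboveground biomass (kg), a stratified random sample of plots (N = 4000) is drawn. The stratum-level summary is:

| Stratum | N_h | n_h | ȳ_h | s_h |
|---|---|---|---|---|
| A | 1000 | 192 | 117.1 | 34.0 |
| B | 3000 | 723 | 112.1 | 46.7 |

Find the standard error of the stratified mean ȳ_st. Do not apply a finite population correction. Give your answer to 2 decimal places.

V̂(ȳ_st) = Σ W_h² s_h²/n_h, with W_h = N_h/N and N = 4000:
  stratum A: (1000/4000)²·34.0²/192 = 0.376302
  stratum B: (3000/4000)²·46.7²/723 = 1.69675
V̂(ȳ_st) = 2.07305
SE(ȳ_st) = √2.07305 = 1.43981

SE(ȳ_st) ≈ 1.44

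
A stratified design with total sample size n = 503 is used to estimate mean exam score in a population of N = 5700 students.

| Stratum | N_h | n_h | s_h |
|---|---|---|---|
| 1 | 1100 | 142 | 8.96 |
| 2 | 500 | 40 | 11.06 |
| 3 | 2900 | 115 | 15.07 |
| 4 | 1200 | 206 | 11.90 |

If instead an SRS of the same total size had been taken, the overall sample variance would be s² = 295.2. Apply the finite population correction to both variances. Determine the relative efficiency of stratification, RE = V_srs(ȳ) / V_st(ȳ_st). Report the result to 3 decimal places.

V̂(ȳ_st) = Σ W_h² (1 − n_h/N_h) s_h²/n_h, with W_h = N_h/N and N = 5700:
  stratum 1: (1100/5700)²·(1 − 142/1100)·8.96²/142 = 0.0183373
  stratum 2: (500/5700)²·(1 − 40/500)·11.06²/40 = 0.0216485
  stratum 3: (2900/5700)²·(1 − 115/2900)·15.07²/115 = 0.49091
  stratum 4: (1200/5700)²·(1 − 206/1200)·11.90²/206 = 0.0252374
V_st = 0.556134
V_srs = (1 − 503/5700)·295.2/503 = 0.535089
Relative efficiency = V_srs / V_st = 0.535089/0.556134 = 0.9622

RE ≈ 0.962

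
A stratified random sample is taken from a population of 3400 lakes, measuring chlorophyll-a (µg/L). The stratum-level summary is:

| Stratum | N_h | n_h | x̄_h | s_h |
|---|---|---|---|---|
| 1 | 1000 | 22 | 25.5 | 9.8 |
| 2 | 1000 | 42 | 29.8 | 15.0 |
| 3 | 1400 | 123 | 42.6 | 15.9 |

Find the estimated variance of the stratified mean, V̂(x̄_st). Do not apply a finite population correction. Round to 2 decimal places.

V̂(x̄_st) = Σ W_h² s_h²/n_h, with W_h = N_h/N and N = 3400:
  stratum 1: (1000/3400)²·9.8²/22 = 0.377634
  stratum 2: (1000/3400)²·15.0²/42 = 0.463421
  stratum 3: (1400/3400)²·15.9²/123 = 0.348488
V̂(x̄_st) = 1.18954

V̂(x̄_st) ≈ 1.19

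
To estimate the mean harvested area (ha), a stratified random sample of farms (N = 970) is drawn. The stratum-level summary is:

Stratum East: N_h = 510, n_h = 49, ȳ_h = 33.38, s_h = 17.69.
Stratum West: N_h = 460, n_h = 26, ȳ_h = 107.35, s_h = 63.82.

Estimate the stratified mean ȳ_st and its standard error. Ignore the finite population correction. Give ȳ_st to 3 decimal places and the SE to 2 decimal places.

ȳ_st ≈ 68.459, SE ≈ 6.08

ȳ_st = Σ W_h ȳ_h = (510·33.38 + 460·107.35)/970 = 68.45856
V̂(ȳ_st) = Σ W_h² s_h²/n_h, with W_h = N_h/N and N = 970:
  stratum East: (510/970)²·17.69²/49 = 1.76545
  stratum West: (460/970)²·63.82²/26 = 35.23
V̂(ȳ_st) = 36.9954
SE(ȳ_st) = √36.9954 = 6.08239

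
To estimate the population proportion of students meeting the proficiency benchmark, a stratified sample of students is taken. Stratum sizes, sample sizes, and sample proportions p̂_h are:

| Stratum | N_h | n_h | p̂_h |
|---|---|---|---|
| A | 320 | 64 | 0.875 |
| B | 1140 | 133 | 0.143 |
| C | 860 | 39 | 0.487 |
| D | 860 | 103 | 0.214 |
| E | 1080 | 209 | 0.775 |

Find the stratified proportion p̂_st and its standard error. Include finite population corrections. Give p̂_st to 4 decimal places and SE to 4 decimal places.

N = 4260; stratum weights W_h = N_h/N.
p̂_st = Σ W_h p̂_h = (320·0.875 + 1140·0.143 + 860·0.487 + 860·0.214 + 1080·0.775)/4260 = 0.44199
V̂(p̂_st) = Σ W_h² (1 − n_h/N_h) p̂_h(1−p̂_h)/(n_h−1):
  stratum A: (320/4260)²·(1 − 64/320)·0.875·0.125/63 = 7.83697e-06
  stratum B: (1140/4260)²·(1 − 133/1140)·0.143·0.857/132 = 5.87297e-05
  stratum C: (860/4260)²·(1 − 39/860)·0.487·0.513/38 = 0.000255791
  stratum D: (860/4260)²·(1 − 103/860)·0.214·0.786/102 = 5.91577e-05
  stratum E: (1080/4260)²·(1 − 209/1080)·0.775·0.225/208 = 4.34554e-05
V̂(p̂_st) = 0.000424971; SE = √V̂ = 0.0206148

p̂_st ≈ 0.4420, SE ≈ 0.0206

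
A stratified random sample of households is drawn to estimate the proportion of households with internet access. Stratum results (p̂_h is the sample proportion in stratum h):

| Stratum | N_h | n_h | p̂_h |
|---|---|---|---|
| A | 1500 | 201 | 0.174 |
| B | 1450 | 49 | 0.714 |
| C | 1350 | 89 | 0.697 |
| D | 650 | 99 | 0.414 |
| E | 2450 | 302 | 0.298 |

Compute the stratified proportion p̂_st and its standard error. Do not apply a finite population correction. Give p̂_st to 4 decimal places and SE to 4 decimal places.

N = 7400; stratum weights W_h = N_h/N.
p̂_st = Σ W_h p̂_h = (1500·0.174 + 1450·0.714 + 1350·0.697 + 650·0.414 + 2450·0.298)/7400 = 0.43736
V̂(p̂_st) = Σ W_h² p̂_h(1−p̂_h)/(n_h−1):
  stratum A: (1500/7400)²·0.174·0.826/200 = 2.95269e-05
  stratum B: (1450/7400)²·0.714·0.286/48 = 0.000163341
  stratum C: (1350/7400)²·0.697·0.303/88 = 7.98724e-05
  stratum D: (650/7400)²·0.414·0.586/98 = 1.91001e-05
  stratum E: (2450/7400)²·0.298·0.702/301 = 7.61826e-05
V̂(p̂_st) = 0.000368023; SE = √V̂ = 0.0191839

p̂_st ≈ 0.4374, SE ≈ 0.0192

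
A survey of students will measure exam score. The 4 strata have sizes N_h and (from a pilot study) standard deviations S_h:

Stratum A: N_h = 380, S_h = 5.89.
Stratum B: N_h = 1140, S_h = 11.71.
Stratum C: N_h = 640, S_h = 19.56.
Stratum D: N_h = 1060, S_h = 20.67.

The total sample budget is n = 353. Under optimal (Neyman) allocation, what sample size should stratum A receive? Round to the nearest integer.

Neyman allocation: n_h = n · N_h S_h / Σ N_i S_i, with n = 353.
  stratum A: N_h·S_h = 380·5.89 = 2238.20
  stratum B: N_h·S_h = 1140·11.71 = 13349.40
  stratum C: N_h·S_h = 640·19.56 = 12518.40
  stratum D: N_h·S_h = 1060·20.67 = 21910.20
Σ N_h S_h = 50016.20
n for stratum A = 353·2238.20/50016.20 = 15.797 → 16

16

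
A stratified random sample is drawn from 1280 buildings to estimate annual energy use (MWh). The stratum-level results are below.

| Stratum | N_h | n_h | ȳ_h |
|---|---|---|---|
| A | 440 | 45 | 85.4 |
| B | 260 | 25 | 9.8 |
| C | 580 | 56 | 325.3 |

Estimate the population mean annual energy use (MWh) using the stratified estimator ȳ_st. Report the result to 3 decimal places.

ȳ_st ≈ 178.748

N = Σ N_h = 1280. Stratum weights W_h = N_h/N.
ȳ_st = (440·85.4 + 260·9.8 + 580·325.3) / 1280 = 178.74844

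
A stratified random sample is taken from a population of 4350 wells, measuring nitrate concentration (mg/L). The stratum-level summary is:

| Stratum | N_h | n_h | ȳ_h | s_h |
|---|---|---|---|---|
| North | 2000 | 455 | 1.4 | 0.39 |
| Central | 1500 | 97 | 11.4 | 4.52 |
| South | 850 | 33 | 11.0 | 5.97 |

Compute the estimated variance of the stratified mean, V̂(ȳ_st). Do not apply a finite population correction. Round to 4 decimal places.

V̂(ȳ_st) ≈ 0.0664

V̂(ȳ_st) = Σ W_h² s_h²/n_h, with W_h = N_h/N and N = 4350:
  stratum North: (2000/4350)²·0.39²/455 = 7.06642e-05
  stratum Central: (1500/4350)²·4.52²/97 = 0.0250443
  stratum South: (850/4350)²·5.97²/33 = 0.0412377
V̂(ȳ_st) = 0.0663526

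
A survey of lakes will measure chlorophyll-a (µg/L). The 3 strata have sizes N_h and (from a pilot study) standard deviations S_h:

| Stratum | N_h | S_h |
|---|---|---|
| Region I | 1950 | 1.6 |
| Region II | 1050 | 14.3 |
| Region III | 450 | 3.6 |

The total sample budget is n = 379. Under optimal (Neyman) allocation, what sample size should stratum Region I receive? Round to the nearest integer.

60

Neyman allocation: n_h = n · N_h S_h / Σ N_i S_i, with n = 379.
  stratum Region I: N_h·S_h = 1950·1.6 = 3120.00
  stratum Region II: N_h·S_h = 1050·14.3 = 15015.00
  stratum Region III: N_h·S_h = 450·3.6 = 1620.00
Σ N_h S_h = 19755.00
n for stratum Region I = 379·3120.00/19755.00 = 59.857 → 60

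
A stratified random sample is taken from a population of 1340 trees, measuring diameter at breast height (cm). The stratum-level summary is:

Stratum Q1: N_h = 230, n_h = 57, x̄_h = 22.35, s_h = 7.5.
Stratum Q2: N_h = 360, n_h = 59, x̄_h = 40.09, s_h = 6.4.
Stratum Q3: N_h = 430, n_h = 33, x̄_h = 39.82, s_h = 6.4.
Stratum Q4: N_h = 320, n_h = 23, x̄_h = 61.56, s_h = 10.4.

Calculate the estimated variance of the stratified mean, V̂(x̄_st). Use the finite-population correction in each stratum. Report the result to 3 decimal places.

V̂(x̄_st) = Σ W_h² (1 − n_h/N_h) s_h²/n_h, with W_h = N_h/N and N = 1340:
  stratum Q1: (230/1340)²·(1 − 57/230)·7.5²/57 = 0.0218681
  stratum Q2: (360/1340)²·(1 − 59/360)·6.4²/59 = 0.0418955
  stratum Q3: (430/1340)²·(1 − 33/430)·6.4²/33 = 0.118004
  stratum Q4: (320/1340)²·(1 − 23/320)·10.4²/23 = 0.248906
V̂(x̄_st) = 0.430673

V̂(x̄_st) ≈ 0.431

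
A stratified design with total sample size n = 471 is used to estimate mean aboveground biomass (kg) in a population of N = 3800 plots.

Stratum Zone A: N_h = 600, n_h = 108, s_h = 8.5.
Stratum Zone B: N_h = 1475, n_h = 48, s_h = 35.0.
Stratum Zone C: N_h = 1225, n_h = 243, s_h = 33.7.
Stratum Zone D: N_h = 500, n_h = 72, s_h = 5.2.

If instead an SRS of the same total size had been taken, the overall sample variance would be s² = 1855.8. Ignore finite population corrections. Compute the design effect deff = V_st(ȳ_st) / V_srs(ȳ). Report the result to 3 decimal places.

V̂(ȳ_st) = Σ W_h² s_h²/n_h, with W_h = N_h/N and N = 3800:
  stratum Zone A: (600/3800)²·8.5²/108 = 0.0166782
  stratum Zone B: (1475/3800)²·35.0²/48 = 3.84514
  stratum Zone C: (1225/3800)²·33.7²/243 = 0.485689
  stratum Zone D: (500/3800)²·5.2²/72 = 0.006502
V_st = 4.35401
V_srs = s²/n = 1855.8/471 = 3.94013
deff = V_st / V_srs = 4.35401/3.94013 = 1.1050

deff ≈ 1.105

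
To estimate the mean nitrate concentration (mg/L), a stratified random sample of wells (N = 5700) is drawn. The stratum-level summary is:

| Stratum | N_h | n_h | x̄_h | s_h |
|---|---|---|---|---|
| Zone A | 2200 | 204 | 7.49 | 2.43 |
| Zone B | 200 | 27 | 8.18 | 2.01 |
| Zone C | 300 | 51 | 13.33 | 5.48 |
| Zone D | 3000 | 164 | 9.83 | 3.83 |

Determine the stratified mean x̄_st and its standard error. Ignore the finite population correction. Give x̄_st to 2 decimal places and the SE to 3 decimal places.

x̄_st = Σ W_h x̄_h = (2200·7.49 + 200·8.18 + 300·13.33 + 3000·9.83)/5700 = 9.05316
V̂(x̄_st) = Σ W_h² s_h²/n_h, with W_h = N_h/N and N = 5700:
  stratum Zone A: (2200/5700)²·2.43²/204 = 0.00431199
  stratum Zone B: (200/5700)²·2.01²/27 = 0.000184221
  stratum Zone C: (300/5700)²·5.48²/51 = 0.00163111
  stratum Zone D: (3000/5700)²·3.83²/164 = 0.0247769
V̂(x̄_st) = 0.0309042
SE(x̄_st) = √0.0309042 = 0.175796

x̄_st ≈ 9.05, SE ≈ 0.176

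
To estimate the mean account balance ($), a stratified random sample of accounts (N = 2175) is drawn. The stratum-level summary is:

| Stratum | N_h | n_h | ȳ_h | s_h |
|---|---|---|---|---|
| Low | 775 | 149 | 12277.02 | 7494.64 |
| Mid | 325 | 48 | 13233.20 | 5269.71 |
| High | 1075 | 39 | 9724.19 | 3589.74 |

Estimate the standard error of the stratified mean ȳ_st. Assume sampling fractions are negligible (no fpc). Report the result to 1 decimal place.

SE(ȳ_st) ≈ 376.2

V̂(ȳ_st) = Σ W_h² s_h²/n_h, with W_h = N_h/N and N = 2175:
  stratum Low: (775/2175)²·7494.64²/149 = 47863
  stratum Mid: (325/2175)²·5269.71²/48 = 12917.6
  stratum High: (1075/2175)²·3589.74²/39 = 80716
V̂(ȳ_st) = 141497
SE(ȳ_st) = √141497 = 376.16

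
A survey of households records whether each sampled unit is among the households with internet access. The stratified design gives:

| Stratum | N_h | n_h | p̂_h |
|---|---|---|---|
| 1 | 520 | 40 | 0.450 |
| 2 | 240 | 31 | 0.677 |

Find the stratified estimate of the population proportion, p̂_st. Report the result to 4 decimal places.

p̂_st ≈ 0.5217

N = 760; stratum weights W_h = N_h/N.
p̂_st = Σ W_h p̂_h = (520·0.450 + 240·0.677)/760 = 0.52168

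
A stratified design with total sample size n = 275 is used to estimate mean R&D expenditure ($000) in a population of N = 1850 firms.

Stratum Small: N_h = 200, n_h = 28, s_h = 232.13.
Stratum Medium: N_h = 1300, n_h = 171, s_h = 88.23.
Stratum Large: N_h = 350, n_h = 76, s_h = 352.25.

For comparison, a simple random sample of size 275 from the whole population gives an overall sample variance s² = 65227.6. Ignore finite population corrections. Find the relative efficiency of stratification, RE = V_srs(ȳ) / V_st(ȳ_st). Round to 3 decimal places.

V̂(ȳ_st) = Σ W_h² s_h²/n_h, with W_h = N_h/N and N = 1850:
  stratum Small: (200/1850)²·232.13²/28 = 22.4916
  stratum Medium: (1300/1850)²·88.23²/171 = 22.4791
  stratum Large: (350/1850)²·352.25²/76 = 58.4361
V_st = 103.407
V_srs = s²/n = 65227.6/275 = 237.191
Relative efficiency = V_srs / V_st = 237.191/103.407 = 2.2938

RE ≈ 2.294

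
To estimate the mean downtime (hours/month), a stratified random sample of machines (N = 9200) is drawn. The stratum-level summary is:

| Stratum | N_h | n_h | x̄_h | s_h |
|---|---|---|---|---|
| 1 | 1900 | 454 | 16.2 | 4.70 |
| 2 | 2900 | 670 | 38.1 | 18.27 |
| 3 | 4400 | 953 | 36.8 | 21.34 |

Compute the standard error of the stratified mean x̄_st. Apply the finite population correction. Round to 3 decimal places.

V̂(x̄_st) = Σ W_h² (1 − n_h/N_h) s_h²/n_h, with W_h = N_h/N and N = 9200:
  stratum 1: (1900/9200)²·(1 − 454/1900)·4.70²/454 = 0.00157938
  stratum 2: (2900/9200)²·(1 − 670/2900)·18.27²/670 = 0.0380653
  stratum 3: (4400/9200)²·(1 − 953/4400)·21.34²/953 = 0.0856277
V̂(x̄_st) = 0.125272
SE(x̄_st) = √0.125272 = 0.353938

SE(x̄_st) ≈ 0.354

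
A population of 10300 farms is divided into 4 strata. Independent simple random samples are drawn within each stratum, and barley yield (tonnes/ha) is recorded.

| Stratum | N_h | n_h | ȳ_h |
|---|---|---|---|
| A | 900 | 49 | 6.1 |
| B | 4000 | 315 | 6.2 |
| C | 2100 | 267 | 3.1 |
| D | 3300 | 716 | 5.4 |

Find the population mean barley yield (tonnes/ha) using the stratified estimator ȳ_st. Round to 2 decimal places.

ȳ_st ≈ 5.30

N = Σ N_h = 10300. Stratum weights W_h = N_h/N.
ȳ_st = (900·6.1 + 4000·6.2 + 2100·3.1 + 3300·5.4) / 10300 = 5.3029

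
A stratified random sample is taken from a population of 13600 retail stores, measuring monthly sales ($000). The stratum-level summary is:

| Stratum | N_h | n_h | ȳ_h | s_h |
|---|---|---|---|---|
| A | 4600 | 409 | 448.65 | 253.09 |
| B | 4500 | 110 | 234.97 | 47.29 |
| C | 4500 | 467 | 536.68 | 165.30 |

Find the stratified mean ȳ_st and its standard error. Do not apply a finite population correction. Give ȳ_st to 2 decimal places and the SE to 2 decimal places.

ȳ_st ≈ 407.07, SE ≈ 5.15

ȳ_st = Σ W_h ȳ_h = (4600·448.65 + 4500·234.97 + 4500·536.68)/13600 = 407.07463
V̂(ȳ_st) = Σ W_h² s_h²/n_h, with W_h = N_h/N and N = 13600:
  stratum A: (4600/13600)²·253.09²/409 = 17.917
  stratum B: (4500/13600)²·47.29²/110 = 2.22584
  stratum C: (4500/13600)²·165.30²/467 = 6.40584
V̂(ȳ_st) = 26.5486
SE(ȳ_st) = √26.5486 = 5.15254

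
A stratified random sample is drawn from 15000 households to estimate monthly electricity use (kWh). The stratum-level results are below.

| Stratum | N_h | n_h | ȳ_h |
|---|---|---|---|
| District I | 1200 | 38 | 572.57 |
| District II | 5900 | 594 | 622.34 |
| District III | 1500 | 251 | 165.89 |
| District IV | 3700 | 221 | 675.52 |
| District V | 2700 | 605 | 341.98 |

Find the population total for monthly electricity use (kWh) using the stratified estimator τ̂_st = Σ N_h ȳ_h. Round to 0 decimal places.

τ̂_st ≈ 8030495

τ̂_st = Σ N_h ȳ_h = 1200·572.57 + 5900·622.34 + 1500·165.89 + 3700·675.52 + 2700·341.98 = 8030495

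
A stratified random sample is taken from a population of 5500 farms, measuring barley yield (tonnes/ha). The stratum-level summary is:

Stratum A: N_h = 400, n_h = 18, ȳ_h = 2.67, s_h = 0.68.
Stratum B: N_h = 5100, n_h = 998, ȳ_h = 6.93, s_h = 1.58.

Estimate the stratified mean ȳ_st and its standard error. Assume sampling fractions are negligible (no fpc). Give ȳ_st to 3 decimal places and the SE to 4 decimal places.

ȳ_st = Σ W_h ȳ_h = (400·2.67 + 5100·6.93)/5500 = 6.62018
V̂(ȳ_st) = Σ W_h² s_h²/n_h, with W_h = N_h/N and N = 5500:
  stratum A: (400/5500)²·0.68²/18 = 0.000135875
  stratum B: (5100/5500)²·1.58²/998 = 0.00215079
V̂(ȳ_st) = 0.00228667
SE(ȳ_st) = √0.00228667 = 0.0478191

ȳ_st ≈ 6.620, SE ≈ 0.0478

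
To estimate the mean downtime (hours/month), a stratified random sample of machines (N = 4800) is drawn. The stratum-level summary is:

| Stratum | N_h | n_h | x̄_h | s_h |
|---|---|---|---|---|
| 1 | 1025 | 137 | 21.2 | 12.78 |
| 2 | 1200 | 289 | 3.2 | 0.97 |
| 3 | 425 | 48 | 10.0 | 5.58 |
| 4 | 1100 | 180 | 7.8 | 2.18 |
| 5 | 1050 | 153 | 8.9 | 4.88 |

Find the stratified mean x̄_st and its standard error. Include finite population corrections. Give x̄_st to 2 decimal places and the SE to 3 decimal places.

x̄_st = Σ W_h x̄_h = (1025·21.2 + 1200·3.2 + 425·10.0 + 1100·7.8 + 1050·8.9)/4800 = 9.94688
V̂(x̄_st) = Σ W_h² (1 − n_h/N_h) s_h²/n_h, with W_h = N_h/N and N = 4800:
  stratum 1: (1025/4800)²·(1 − 137/1025)·12.78²/137 = 0.0470972
  stratum 2: (1200/4800)²·(1 − 289/1200)·0.97²/289 = 0.000154477
  stratum 3: (425/4800)²·(1 − 48/425)·5.58²/48 = 0.00451102
  stratum 4: (1100/4800)²·(1 − 180/1100)·2.18²/180 = 0.00115968
  stratum 5: (1050/4800)²·(1 − 153/1050)·4.88²/153 = 0.00636279
V̂(x̄_st) = 0.0592852
SE(x̄_st) = √0.0592852 = 0.243486

x̄_st ≈ 9.95, SE ≈ 0.243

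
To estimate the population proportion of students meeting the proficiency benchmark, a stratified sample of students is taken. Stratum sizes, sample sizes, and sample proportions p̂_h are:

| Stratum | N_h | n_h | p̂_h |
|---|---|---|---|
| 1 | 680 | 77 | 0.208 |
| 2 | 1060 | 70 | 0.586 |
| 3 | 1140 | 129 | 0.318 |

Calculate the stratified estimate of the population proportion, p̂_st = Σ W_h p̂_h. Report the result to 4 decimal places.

N = 2880; stratum weights W_h = N_h/N.
p̂_st = Σ W_h p̂_h = (680·0.208 + 1060·0.586 + 1140·0.318)/2880 = 0.39067

p̂_st ≈ 0.3907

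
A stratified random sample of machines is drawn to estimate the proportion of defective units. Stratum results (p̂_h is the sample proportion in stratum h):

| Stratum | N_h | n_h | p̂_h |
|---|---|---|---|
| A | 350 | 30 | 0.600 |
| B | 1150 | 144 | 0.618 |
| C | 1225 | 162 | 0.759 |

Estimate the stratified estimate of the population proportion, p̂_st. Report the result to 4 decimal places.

N = 2725; stratum weights W_h = N_h/N.
p̂_st = Σ W_h p̂_h = (350·0.600 + 1150·0.618 + 1225·0.759)/2725 = 0.67907

p̂_st ≈ 0.6791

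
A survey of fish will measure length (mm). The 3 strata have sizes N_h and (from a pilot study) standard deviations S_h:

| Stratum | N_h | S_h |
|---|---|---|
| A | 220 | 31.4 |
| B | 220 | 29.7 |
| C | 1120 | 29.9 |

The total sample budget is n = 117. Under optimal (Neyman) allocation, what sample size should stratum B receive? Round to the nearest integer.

Neyman allocation: n_h = n · N_h S_h / Σ N_i S_i, with n = 117.
  stratum A: N_h·S_h = 220·31.4 = 6908.00
  stratum B: N_h·S_h = 220·29.7 = 6534.00
  stratum C: N_h·S_h = 1120·29.9 = 33488.00
Σ N_h S_h = 46930.00
n for stratum B = 117·6534.00/46930.00 = 16.290 → 16

16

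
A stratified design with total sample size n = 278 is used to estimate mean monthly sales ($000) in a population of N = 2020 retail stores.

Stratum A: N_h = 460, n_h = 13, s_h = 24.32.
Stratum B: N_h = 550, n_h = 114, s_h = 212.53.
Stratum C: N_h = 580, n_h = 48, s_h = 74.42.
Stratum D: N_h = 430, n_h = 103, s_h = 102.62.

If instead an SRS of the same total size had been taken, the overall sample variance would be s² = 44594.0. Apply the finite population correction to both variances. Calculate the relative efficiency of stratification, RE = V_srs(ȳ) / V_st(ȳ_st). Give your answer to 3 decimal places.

V̂(ȳ_st) = Σ W_h² (1 − n_h/N_h) s_h²/n_h, with W_h = N_h/N and N = 2020:
  stratum A: (460/2020)²·(1 − 13/460)·24.32²/13 = 2.2927
  stratum B: (550/2020)²·(1 − 114/550)·212.53²/114 = 23.2853
  stratum C: (580/2020)²·(1 − 48/580)·74.42²/48 = 8.72519
  stratum D: (430/2020)²·(1 − 103/430)·102.62²/103 = 3.52322
V_st = 37.8264
V_srs = (1 − 278/2020)·44594.0/278 = 138.334
Relative efficiency = V_srs / V_st = 138.334/37.8264 = 3.6571

RE ≈ 3.657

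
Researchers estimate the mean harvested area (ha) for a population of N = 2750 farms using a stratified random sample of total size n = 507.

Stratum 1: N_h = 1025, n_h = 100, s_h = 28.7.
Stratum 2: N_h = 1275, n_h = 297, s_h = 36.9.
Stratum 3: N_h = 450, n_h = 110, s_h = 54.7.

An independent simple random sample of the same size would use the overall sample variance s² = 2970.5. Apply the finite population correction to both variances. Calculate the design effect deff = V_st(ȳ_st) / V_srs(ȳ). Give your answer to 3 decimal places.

V̂(ȳ_st) = Σ W_h² (1 − n_h/N_h) s_h²/n_h, with W_h = N_h/N and N = 2750:
  stratum 1: (1025/2750)²·(1 − 100/1025)·28.7²/100 = 1.03268
  stratum 2: (1275/2750)²·(1 − 297/1275)·36.9²/297 = 0.755927
  stratum 3: (450/2750)²·(1 − 110/450)·54.7²/110 = 0.550311
V_st = 2.33891
V_srs = (1 − 507/2750)·2970.5/507 = 4.77879
deff = V_st / V_srs = 2.33891/4.77879 = 0.4894

deff ≈ 0.489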